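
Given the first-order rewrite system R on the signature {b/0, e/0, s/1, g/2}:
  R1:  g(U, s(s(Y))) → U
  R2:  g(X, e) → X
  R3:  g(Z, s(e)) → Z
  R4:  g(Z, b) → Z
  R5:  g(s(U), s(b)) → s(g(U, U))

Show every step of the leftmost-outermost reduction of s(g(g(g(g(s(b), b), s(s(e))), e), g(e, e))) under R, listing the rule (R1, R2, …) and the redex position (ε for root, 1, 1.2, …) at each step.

1. s(g(g(g(g(s(b), b), s(s(e))), e), g(e, e)))  →  s(g(g(g(s(b), b), s(s(e))), g(e, e)))   [R2 at 1.1]
2. s(g(g(g(s(b), b), s(s(e))), g(e, e)))  →  s(g(g(s(b), b), g(e, e)))   [R1 at 1.1]
3. s(g(g(s(b), b), g(e, e)))  →  s(g(s(b), g(e, e)))   [R4 at 1.1]
4. s(g(s(b), g(e, e)))  →  s(g(s(b), e))   [R2 at 1.2]
5. s(g(s(b), e))  →  s(s(b))   [R2 at 1]

s(s(b))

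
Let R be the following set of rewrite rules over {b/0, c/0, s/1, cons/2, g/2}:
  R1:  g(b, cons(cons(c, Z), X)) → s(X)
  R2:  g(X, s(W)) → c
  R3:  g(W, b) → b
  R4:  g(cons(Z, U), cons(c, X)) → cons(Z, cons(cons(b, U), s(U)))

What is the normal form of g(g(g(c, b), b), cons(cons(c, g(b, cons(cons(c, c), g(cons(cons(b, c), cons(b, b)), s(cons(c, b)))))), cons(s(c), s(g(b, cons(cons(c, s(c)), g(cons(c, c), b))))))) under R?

1. g(g(g(c, b), b), cons(cons(c, g(b, cons(cons(c, c), g(cons(cons(b, c), cons(b, b)), s(cons(c, b)))))), cons(s(c), s(g(b, cons(cons(c, s(c)), g(cons(c, c), b)))))))  →  g(b, cons(cons(c, g(b, cons(cons(c, c), g(cons(cons(b, c), cons(b, b)), s(cons(c, b)))))), cons(s(c), s(g(b, cons(cons(c, s(c)), g(cons(c, c), b)))))))   [R3 at 1]
2. g(b, cons(cons(c, g(b, cons(cons(c, c), g(cons(cons(b, c), cons(b, b)), s(cons(c, b)))))), cons(s(c), s(g(b, cons(cons(c, s(c)), g(cons(c, c), b)))))))  →  s(cons(s(c), s(g(b, cons(cons(c, s(c)), g(cons(c, c), b))))))   [R1 at ε]
3. s(cons(s(c), s(g(b, cons(cons(c, s(c)), g(cons(c, c), b))))))  →  s(cons(s(c), s(s(g(cons(c, c), b)))))   [R1 at 1.2.1]
4. s(cons(s(c), s(s(g(cons(c, c), b)))))  →  s(cons(s(c), s(s(b))))   [R3 at 1.2.1.1]

s(cons(s(c), s(s(b))))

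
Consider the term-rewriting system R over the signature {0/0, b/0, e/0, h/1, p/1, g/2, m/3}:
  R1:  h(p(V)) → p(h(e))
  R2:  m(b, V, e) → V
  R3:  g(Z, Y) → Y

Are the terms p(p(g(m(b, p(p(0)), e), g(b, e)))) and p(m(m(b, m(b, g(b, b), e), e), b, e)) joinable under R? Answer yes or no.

Reduce t₁ = p(p(g(m(b, p(p(0)), e), g(b, e)))):
1. p(p(g(m(b, p(p(0)), e), g(b, e))))  →  p(p(g(b, e)))   [R3 at 1.1]
2. p(p(g(b, e)))  →  p(p(e))   [R3 at 1.1]

Reduce t₂ = p(m(m(b, m(b, g(b, b), e), e), b, e)):
1. p(m(m(b, m(b, g(b, b), e), e), b, e))  →  p(m(m(b, g(b, b), e), b, e))   [R2 at 1.1]
2. p(m(m(b, g(b, b), e), b, e))  →  p(m(g(b, b), b, e))   [R2 at 1.1]
3. p(m(g(b, b), b, e))  →  p(m(b, b, e))   [R3 at 1.1]
4. p(m(b, b, e))  →  p(b)   [R2 at 1]

no — NF(t₁) = p(p(e)), NF(t₂) = p(b)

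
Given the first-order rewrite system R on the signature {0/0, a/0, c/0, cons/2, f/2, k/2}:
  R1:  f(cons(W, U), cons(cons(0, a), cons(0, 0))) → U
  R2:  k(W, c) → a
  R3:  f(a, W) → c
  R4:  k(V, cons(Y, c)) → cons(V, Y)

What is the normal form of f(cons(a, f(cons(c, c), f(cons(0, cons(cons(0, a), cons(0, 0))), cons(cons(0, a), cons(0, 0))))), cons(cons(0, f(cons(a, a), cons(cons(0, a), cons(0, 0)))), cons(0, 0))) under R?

1. f(cons(a, f(cons(c, c), f(cons(0, cons(cons(0, a), cons(0, 0))), cons(cons(0, a), cons(0, 0))))), cons(cons(0, f(cons(a, a), cons(cons(0, a), cons(0, 0)))), cons(0, 0)))  →  f(cons(a, f(cons(c, c), cons(cons(0, a), cons(0, 0)))), cons(cons(0, f(cons(a, a), cons(cons(0, a), cons(0, 0)))), cons(0, 0)))   [R1 at 1.2.2]
2. f(cons(a, f(cons(c, c), cons(cons(0, a), cons(0, 0)))), cons(cons(0, f(cons(a, a), cons(cons(0, a), cons(0, 0)))), cons(0, 0)))  →  f(cons(a, c), cons(cons(0, f(cons(a, a), cons(cons(0, a), cons(0, 0)))), cons(0, 0)))   [R1 at 1.2]
3. f(cons(a, c), cons(cons(0, f(cons(a, a), cons(cons(0, a), cons(0, 0)))), cons(0, 0)))  →  f(cons(a, c), cons(cons(0, a), cons(0, 0)))   [R1 at 2.1.2]
4. f(cons(a, c), cons(cons(0, a), cons(0, 0)))  →  c   [R1 at ε]

c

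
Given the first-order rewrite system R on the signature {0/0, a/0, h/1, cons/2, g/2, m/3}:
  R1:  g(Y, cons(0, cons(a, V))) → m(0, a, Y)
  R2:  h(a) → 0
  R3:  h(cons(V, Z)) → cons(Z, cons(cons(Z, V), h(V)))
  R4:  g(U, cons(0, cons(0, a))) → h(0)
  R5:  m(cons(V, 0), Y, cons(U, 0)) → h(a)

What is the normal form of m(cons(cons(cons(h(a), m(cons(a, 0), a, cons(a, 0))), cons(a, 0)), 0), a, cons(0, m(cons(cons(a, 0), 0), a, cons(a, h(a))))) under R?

0

1. m(cons(cons(cons(h(a), m(cons(a, 0), a, cons(a, 0))), cons(a, 0)), 0), a, cons(0, m(cons(cons(a, 0), 0), a, cons(a, h(a)))))  →  m(cons(cons(cons(0, m(cons(a, 0), a, cons(a, 0))), cons(a, 0)), 0), a, cons(0, m(cons(cons(a, 0), 0), a, cons(a, h(a)))))   [R2 at 1.1.1.1]
2. m(cons(cons(cons(0, m(cons(a, 0), a, cons(a, 0))), cons(a, 0)), 0), a, cons(0, m(cons(cons(a, 0), 0), a, cons(a, h(a)))))  →  m(cons(cons(cons(0, h(a)), cons(a, 0)), 0), a, cons(0, m(cons(cons(a, 0), 0), a, cons(a, h(a)))))   [R5 at 1.1.1.2]
3. m(cons(cons(cons(0, h(a)), cons(a, 0)), 0), a, cons(0, m(cons(cons(a, 0), 0), a, cons(a, h(a)))))  →  m(cons(cons(cons(0, 0), cons(a, 0)), 0), a, cons(0, m(cons(cons(a, 0), 0), a, cons(a, h(a)))))   [R2 at 1.1.1.2]
4. m(cons(cons(cons(0, 0), cons(a, 0)), 0), a, cons(0, m(cons(cons(a, 0), 0), a, cons(a, h(a)))))  →  m(cons(cons(cons(0, 0), cons(a, 0)), 0), a, cons(0, m(cons(cons(a, 0), 0), a, cons(a, 0))))   [R2 at 3.2.3.2]
5. m(cons(cons(cons(0, 0), cons(a, 0)), 0), a, cons(0, m(cons(cons(a, 0), 0), a, cons(a, 0))))  →  m(cons(cons(cons(0, 0), cons(a, 0)), 0), a, cons(0, h(a)))   [R5 at 3.2]
6. m(cons(cons(cons(0, 0), cons(a, 0)), 0), a, cons(0, h(a)))  →  m(cons(cons(cons(0, 0), cons(a, 0)), 0), a, cons(0, 0))   [R2 at 3.2]
7. m(cons(cons(cons(0, 0), cons(a, 0)), 0), a, cons(0, 0))  →  h(a)   [R5 at ε]
8. h(a)  →  0   [R2 at ε]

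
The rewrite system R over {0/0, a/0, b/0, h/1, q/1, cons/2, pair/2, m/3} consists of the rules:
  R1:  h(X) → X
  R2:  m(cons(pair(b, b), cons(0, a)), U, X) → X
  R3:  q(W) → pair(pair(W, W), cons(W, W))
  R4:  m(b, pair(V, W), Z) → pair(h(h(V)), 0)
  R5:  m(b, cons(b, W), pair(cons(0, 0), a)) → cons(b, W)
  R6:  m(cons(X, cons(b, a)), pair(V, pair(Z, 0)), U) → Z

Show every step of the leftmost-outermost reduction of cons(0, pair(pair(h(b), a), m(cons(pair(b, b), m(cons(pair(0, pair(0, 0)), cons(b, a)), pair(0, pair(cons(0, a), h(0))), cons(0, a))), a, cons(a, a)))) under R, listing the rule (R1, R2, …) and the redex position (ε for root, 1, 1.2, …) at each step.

cons(0, pair(pair(b, a), cons(a, a)))

1. cons(0, pair(pair(h(b), a), m(cons(pair(b, b), m(cons(pair(0, pair(0, 0)), cons(b, a)), pair(0, pair(cons(0, a), h(0))), cons(0, a))), a, cons(a, a))))  →  cons(0, pair(pair(b, a), m(cons(pair(b, b), m(cons(pair(0, pair(0, 0)), cons(b, a)), pair(0, pair(cons(0, a), h(0))), cons(0, a))), a, cons(a, a))))   [R1 at 2.1.1]
2. cons(0, pair(pair(b, a), m(cons(pair(b, b), m(cons(pair(0, pair(0, 0)), cons(b, a)), pair(0, pair(cons(0, a), h(0))), cons(0, a))), a, cons(a, a))))  →  cons(0, pair(pair(b, a), m(cons(pair(b, b), m(cons(pair(0, pair(0, 0)), cons(b, a)), pair(0, pair(cons(0, a), 0)), cons(0, a))), a, cons(a, a))))   [R1 at 2.2.1.2.2.2.2]
3. cons(0, pair(pair(b, a), m(cons(pair(b, b), m(cons(pair(0, pair(0, 0)), cons(b, a)), pair(0, pair(cons(0, a), 0)), cons(0, a))), a, cons(a, a))))  →  cons(0, pair(pair(b, a), m(cons(pair(b, b), cons(0, a)), a, cons(a, a))))   [R6 at 2.2.1.2]
4. cons(0, pair(pair(b, a), m(cons(pair(b, b), cons(0, a)), a, cons(a, a))))  →  cons(0, pair(pair(b, a), cons(a, a)))   [R2 at 2.2]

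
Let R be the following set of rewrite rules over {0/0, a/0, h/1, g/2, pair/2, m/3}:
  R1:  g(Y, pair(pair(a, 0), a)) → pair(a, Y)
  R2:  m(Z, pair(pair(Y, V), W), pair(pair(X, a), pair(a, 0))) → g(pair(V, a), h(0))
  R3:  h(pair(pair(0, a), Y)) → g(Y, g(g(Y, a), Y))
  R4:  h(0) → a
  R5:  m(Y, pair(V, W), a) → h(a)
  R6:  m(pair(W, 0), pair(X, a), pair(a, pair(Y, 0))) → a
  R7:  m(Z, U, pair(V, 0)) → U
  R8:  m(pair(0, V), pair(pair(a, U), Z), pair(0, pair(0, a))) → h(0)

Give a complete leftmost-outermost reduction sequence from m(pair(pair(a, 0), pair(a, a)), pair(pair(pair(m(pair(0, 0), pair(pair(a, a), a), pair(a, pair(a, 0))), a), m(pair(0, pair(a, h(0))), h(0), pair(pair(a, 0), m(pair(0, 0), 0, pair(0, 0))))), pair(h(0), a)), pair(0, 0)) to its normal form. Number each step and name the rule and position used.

1. m(pair(pair(a, 0), pair(a, a)), pair(pair(pair(m(pair(0, 0), pair(pair(a, a), a), pair(a, pair(a, 0))), a), m(pair(0, pair(a, h(0))), h(0), pair(pair(a, 0), m(pair(0, 0), 0, pair(0, 0))))), pair(h(0), a)), pair(0, 0))  →  pair(pair(pair(m(pair(0, 0), pair(pair(a, a), a), pair(a, pair(a, 0))), a), m(pair(0, pair(a, h(0))), h(0), pair(pair(a, 0), m(pair(0, 0), 0, pair(0, 0))))), pair(h(0), a))   [R7 at ε]
2. pair(pair(pair(m(pair(0, 0), pair(pair(a, a), a), pair(a, pair(a, 0))), a), m(pair(0, pair(a, h(0))), h(0), pair(pair(a, 0), m(pair(0, 0), 0, pair(0, 0))))), pair(h(0), a))  →  pair(pair(pair(a, a), m(pair(0, pair(a, h(0))), h(0), pair(pair(a, 0), m(pair(0, 0), 0, pair(0, 0))))), pair(h(0), a))   [R6 at 1.1.1]
3. pair(pair(pair(a, a), m(pair(0, pair(a, h(0))), h(0), pair(pair(a, 0), m(pair(0, 0), 0, pair(0, 0))))), pair(h(0), a))  →  pair(pair(pair(a, a), m(pair(0, pair(a, a)), h(0), pair(pair(a, 0), m(pair(0, 0), 0, pair(0, 0))))), pair(h(0), a))   [R4 at 1.2.1.2.2]
4. pair(pair(pair(a, a), m(pair(0, pair(a, a)), h(0), pair(pair(a, 0), m(pair(0, 0), 0, pair(0, 0))))), pair(h(0), a))  →  pair(pair(pair(a, a), m(pair(0, pair(a, a)), a, pair(pair(a, 0), m(pair(0, 0), 0, pair(0, 0))))), pair(h(0), a))   [R4 at 1.2.2]
5. pair(pair(pair(a, a), m(pair(0, pair(a, a)), a, pair(pair(a, 0), m(pair(0, 0), 0, pair(0, 0))))), pair(h(0), a))  →  pair(pair(pair(a, a), m(pair(0, pair(a, a)), a, pair(pair(a, 0), 0))), pair(h(0), a))   [R7 at 1.2.3.2]
6. pair(pair(pair(a, a), m(pair(0, pair(a, a)), a, pair(pair(a, 0), 0))), pair(h(0), a))  →  pair(pair(pair(a, a), a), pair(h(0), a))   [R7 at 1.2]
7. pair(pair(pair(a, a), a), pair(h(0), a))  →  pair(pair(pair(a, a), a), pair(a, a))   [R4 at 2.1]

pair(pair(pair(a, a), a), pair(a, a))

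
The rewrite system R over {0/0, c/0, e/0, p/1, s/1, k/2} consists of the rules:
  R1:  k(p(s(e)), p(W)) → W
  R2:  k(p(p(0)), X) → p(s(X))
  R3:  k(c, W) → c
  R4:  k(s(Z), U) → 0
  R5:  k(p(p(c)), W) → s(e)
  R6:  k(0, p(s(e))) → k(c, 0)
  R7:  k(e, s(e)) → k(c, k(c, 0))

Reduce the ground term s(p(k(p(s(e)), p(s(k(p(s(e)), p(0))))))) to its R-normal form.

s(p(s(0)))

1. s(p(k(p(s(e)), p(s(k(p(s(e)), p(0)))))))  →  s(p(s(k(p(s(e)), p(0)))))   [R1 at 1.1]
2. s(p(s(k(p(s(e)), p(0)))))  →  s(p(s(0)))   [R1 at 1.1.1]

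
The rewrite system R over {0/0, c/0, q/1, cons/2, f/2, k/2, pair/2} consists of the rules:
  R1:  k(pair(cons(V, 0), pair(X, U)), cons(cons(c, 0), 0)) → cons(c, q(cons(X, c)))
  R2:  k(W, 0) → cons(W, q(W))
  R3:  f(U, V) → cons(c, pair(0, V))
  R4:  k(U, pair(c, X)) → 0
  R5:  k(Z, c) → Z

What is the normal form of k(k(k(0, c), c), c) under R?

0

1. k(k(k(0, c), c), c)  →  k(k(0, c), c)   [R5 at ε]
2. k(k(0, c), c)  →  k(0, c)   [R5 at ε]
3. k(0, c)  →  0   [R5 at ε]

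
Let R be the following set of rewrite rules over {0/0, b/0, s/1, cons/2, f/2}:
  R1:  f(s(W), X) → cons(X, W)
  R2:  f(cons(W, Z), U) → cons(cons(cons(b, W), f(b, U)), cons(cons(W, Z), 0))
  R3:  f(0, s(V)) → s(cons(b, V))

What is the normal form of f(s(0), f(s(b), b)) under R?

cons(cons(b, b), 0)

1. f(s(0), f(s(b), b))  →  cons(f(s(b), b), 0)   [R1 at ε]
2. cons(f(s(b), b), 0)  →  cons(cons(b, b), 0)   [R1 at 1]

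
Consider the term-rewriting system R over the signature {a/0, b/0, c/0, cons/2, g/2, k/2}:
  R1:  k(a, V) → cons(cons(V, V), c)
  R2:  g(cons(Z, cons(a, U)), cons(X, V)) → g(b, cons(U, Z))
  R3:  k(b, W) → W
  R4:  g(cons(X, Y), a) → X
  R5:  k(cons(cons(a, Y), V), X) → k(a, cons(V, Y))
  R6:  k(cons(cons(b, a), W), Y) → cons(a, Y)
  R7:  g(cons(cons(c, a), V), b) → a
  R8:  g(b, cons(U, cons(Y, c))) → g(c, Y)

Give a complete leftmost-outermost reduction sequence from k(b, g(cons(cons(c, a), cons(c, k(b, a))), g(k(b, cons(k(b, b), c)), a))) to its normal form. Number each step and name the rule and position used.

a

1. k(b, g(cons(cons(c, a), cons(c, k(b, a))), g(k(b, cons(k(b, b), c)), a)))  →  g(cons(cons(c, a), cons(c, k(b, a))), g(k(b, cons(k(b, b), c)), a))   [R3 at ε]
2. g(cons(cons(c, a), cons(c, k(b, a))), g(k(b, cons(k(b, b), c)), a))  →  g(cons(cons(c, a), cons(c, a)), g(k(b, cons(k(b, b), c)), a))   [R3 at 1.2.2]
3. g(cons(cons(c, a), cons(c, a)), g(k(b, cons(k(b, b), c)), a))  →  g(cons(cons(c, a), cons(c, a)), g(cons(k(b, b), c), a))   [R3 at 2.1]
4. g(cons(cons(c, a), cons(c, a)), g(cons(k(b, b), c), a))  →  g(cons(cons(c, a), cons(c, a)), k(b, b))   [R4 at 2]
5. g(cons(cons(c, a), cons(c, a)), k(b, b))  →  g(cons(cons(c, a), cons(c, a)), b)   [R3 at 2]
6. g(cons(cons(c, a), cons(c, a)), b)  →  a   [R7 at ε]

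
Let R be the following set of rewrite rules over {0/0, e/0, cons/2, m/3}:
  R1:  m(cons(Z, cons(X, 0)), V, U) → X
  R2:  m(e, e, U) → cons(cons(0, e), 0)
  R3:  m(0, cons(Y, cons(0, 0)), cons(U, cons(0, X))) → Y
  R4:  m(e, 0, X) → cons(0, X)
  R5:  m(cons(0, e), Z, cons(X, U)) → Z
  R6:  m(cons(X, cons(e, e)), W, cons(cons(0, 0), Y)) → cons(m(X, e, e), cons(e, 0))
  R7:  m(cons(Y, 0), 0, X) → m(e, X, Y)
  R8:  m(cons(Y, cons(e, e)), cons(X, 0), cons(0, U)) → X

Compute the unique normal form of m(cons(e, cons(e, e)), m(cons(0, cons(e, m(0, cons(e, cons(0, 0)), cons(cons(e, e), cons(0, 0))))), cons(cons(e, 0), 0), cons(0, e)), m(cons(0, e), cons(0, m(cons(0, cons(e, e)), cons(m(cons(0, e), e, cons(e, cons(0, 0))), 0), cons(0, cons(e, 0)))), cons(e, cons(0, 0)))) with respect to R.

e

1. m(cons(e, cons(e, e)), m(cons(0, cons(e, m(0, cons(e, cons(0, 0)), cons(cons(e, e), cons(0, 0))))), cons(cons(e, 0), 0), cons(0, e)), m(cons(0, e), cons(0, m(cons(0, cons(e, e)), cons(m(cons(0, e), e, cons(e, cons(0, 0))), 0), cons(0, cons(e, 0)))), cons(e, cons(0, 0))))  →  m(cons(e, cons(e, e)), m(cons(0, cons(e, e)), cons(cons(e, 0), 0), cons(0, e)), m(cons(0, e), cons(0, m(cons(0, cons(e, e)), cons(m(cons(0, e), e, cons(e, cons(0, 0))), 0), cons(0, cons(e, 0)))), cons(e, cons(0, 0))))   [R3 at 2.1.2.2]
2. m(cons(e, cons(e, e)), m(cons(0, cons(e, e)), cons(cons(e, 0), 0), cons(0, e)), m(cons(0, e), cons(0, m(cons(0, cons(e, e)), cons(m(cons(0, e), e, cons(e, cons(0, 0))), 0), cons(0, cons(e, 0)))), cons(e, cons(0, 0))))  →  m(cons(e, cons(e, e)), cons(e, 0), m(cons(0, e), cons(0, m(cons(0, cons(e, e)), cons(m(cons(0, e), e, cons(e, cons(0, 0))), 0), cons(0, cons(e, 0)))), cons(e, cons(0, 0))))   [R8 at 2]
3. m(cons(e, cons(e, e)), cons(e, 0), m(cons(0, e), cons(0, m(cons(0, cons(e, e)), cons(m(cons(0, e), e, cons(e, cons(0, 0))), 0), cons(0, cons(e, 0)))), cons(e, cons(0, 0))))  →  m(cons(e, cons(e, e)), cons(e, 0), cons(0, m(cons(0, cons(e, e)), cons(m(cons(0, e), e, cons(e, cons(0, 0))), 0), cons(0, cons(e, 0)))))   [R5 at 3]
4. m(cons(e, cons(e, e)), cons(e, 0), cons(0, m(cons(0, cons(e, e)), cons(m(cons(0, e), e, cons(e, cons(0, 0))), 0), cons(0, cons(e, 0)))))  →  e   [R8 at ε]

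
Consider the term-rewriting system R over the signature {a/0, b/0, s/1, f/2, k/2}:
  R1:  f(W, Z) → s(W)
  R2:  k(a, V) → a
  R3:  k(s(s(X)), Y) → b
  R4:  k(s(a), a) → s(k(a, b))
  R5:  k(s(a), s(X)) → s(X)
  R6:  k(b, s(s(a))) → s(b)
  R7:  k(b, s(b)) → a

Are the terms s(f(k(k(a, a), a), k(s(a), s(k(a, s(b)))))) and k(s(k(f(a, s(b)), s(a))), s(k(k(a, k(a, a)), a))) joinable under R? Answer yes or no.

Reduce t₁ = s(f(k(k(a, a), a), k(s(a), s(k(a, s(b)))))):
1. s(f(k(k(a, a), a), k(s(a), s(k(a, s(b))))))  →  s(s(k(k(a, a), a)))   [R1 at 1]
2. s(s(k(k(a, a), a)))  →  s(s(k(a, a)))   [R2 at 1.1.1]
3. s(s(k(a, a)))  →  s(s(a))   [R2 at 1.1]

Reduce t₂ = k(s(k(f(a, s(b)), s(a))), s(k(k(a, k(a, a)), a))):
1. k(s(k(f(a, s(b)), s(a))), s(k(k(a, k(a, a)), a)))  →  k(s(k(s(a), s(a))), s(k(k(a, k(a, a)), a)))   [R1 at 1.1.1]
2. k(s(k(s(a), s(a))), s(k(k(a, k(a, a)), a)))  →  k(s(s(a)), s(k(k(a, k(a, a)), a)))   [R5 at 1.1]
3. k(s(s(a)), s(k(k(a, k(a, a)), a)))  →  b   [R3 at ε]

no — NF(t₁) = s(s(a)), NF(t₂) = b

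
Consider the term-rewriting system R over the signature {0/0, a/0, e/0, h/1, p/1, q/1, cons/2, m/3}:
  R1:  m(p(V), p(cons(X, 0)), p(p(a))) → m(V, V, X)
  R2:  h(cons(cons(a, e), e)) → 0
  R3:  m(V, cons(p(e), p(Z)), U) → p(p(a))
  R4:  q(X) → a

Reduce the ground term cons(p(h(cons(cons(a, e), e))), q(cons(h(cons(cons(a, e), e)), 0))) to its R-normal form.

cons(p(0), a)

1. cons(p(h(cons(cons(a, e), e))), q(cons(h(cons(cons(a, e), e)), 0)))  →  cons(p(0), q(cons(h(cons(cons(a, e), e)), 0)))   [R2 at 1.1]
2. cons(p(0), q(cons(h(cons(cons(a, e), e)), 0)))  →  cons(p(0), a)   [R4 at 2]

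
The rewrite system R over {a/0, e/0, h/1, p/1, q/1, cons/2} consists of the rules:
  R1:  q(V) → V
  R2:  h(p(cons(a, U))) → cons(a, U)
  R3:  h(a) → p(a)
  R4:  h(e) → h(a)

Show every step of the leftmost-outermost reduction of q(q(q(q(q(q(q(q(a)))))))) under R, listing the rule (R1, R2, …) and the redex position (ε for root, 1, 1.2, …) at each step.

1. q(q(q(q(q(q(q(q(a))))))))  →  q(q(q(q(q(q(q(a)))))))   [R1 at ε]
2. q(q(q(q(q(q(q(a)))))))  →  q(q(q(q(q(q(a))))))   [R1 at ε]
3. q(q(q(q(q(q(a))))))  →  q(q(q(q(q(a)))))   [R1 at ε]
4. q(q(q(q(q(a)))))  →  q(q(q(q(a))))   [R1 at ε]
5. q(q(q(q(a))))  →  q(q(q(a)))   [R1 at ε]
6. q(q(q(a)))  →  q(q(a))   [R1 at ε]
7. q(q(a))  →  q(a)   [R1 at ε]
8. q(a)  →  a   [R1 at ε]

a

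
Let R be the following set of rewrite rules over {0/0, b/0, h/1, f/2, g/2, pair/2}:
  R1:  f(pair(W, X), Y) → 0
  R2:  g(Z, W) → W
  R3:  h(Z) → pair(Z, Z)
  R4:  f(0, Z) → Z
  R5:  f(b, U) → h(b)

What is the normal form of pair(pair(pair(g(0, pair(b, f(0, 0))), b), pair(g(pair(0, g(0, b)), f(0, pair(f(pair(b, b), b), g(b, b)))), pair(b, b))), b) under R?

pair(pair(pair(pair(b, 0), b), pair(pair(0, b), pair(b, b))), b)

1. pair(pair(pair(g(0, pair(b, f(0, 0))), b), pair(g(pair(0, g(0, b)), f(0, pair(f(pair(b, b), b), g(b, b)))), pair(b, b))), b)  →  pair(pair(pair(pair(b, f(0, 0)), b), pair(g(pair(0, g(0, b)), f(0, pair(f(pair(b, b), b), g(b, b)))), pair(b, b))), b)   [R2 at 1.1.1]
2. pair(pair(pair(pair(b, f(0, 0)), b), pair(g(pair(0, g(0, b)), f(0, pair(f(pair(b, b), b), g(b, b)))), pair(b, b))), b)  →  pair(pair(pair(pair(b, 0), b), pair(g(pair(0, g(0, b)), f(0, pair(f(pair(b, b), b), g(b, b)))), pair(b, b))), b)   [R4 at 1.1.1.2]
3. pair(pair(pair(pair(b, 0), b), pair(g(pair(0, g(0, b)), f(0, pair(f(pair(b, b), b), g(b, b)))), pair(b, b))), b)  →  pair(pair(pair(pair(b, 0), b), pair(f(0, pair(f(pair(b, b), b), g(b, b))), pair(b, b))), b)   [R2 at 1.2.1]
4. pair(pair(pair(pair(b, 0), b), pair(f(0, pair(f(pair(b, b), b), g(b, b))), pair(b, b))), b)  →  pair(pair(pair(pair(b, 0), b), pair(pair(f(pair(b, b), b), g(b, b)), pair(b, b))), b)   [R4 at 1.2.1]
5. pair(pair(pair(pair(b, 0), b), pair(pair(f(pair(b, b), b), g(b, b)), pair(b, b))), b)  →  pair(pair(pair(pair(b, 0), b), pair(pair(0, g(b, b)), pair(b, b))), b)   [R1 at 1.2.1.1]
6. pair(pair(pair(pair(b, 0), b), pair(pair(0, g(b, b)), pair(b, b))), b)  →  pair(pair(pair(pair(b, 0), b), pair(pair(0, b), pair(b, b))), b)   [R2 at 1.2.1.2]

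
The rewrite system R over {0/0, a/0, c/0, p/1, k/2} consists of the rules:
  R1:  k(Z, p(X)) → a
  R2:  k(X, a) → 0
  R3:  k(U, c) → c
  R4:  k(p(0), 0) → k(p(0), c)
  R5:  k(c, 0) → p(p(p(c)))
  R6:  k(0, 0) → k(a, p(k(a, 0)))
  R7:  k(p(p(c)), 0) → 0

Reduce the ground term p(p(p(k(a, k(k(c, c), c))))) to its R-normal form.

1. p(p(p(k(a, k(k(c, c), c)))))  →  p(p(p(k(a, c))))   [R3 at 1.1.1.2]
2. p(p(p(k(a, c))))  →  p(p(p(c)))   [R3 at 1.1.1]

p(p(p(c)))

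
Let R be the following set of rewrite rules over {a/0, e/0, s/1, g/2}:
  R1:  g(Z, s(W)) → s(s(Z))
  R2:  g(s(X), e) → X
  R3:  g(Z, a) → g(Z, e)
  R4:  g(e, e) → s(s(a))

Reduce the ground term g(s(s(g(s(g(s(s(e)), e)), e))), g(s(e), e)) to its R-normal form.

s(s(e))

1. g(s(s(g(s(g(s(s(e)), e)), e))), g(s(e), e))  →  g(s(s(g(s(s(e)), e))), g(s(e), e))   [R2 at 1.1.1]
2. g(s(s(g(s(s(e)), e))), g(s(e), e))  →  g(s(s(s(e))), g(s(e), e))   [R2 at 1.1.1]
3. g(s(s(s(e))), g(s(e), e))  →  g(s(s(s(e))), e)   [R2 at 2]
4. g(s(s(s(e))), e)  →  s(s(e))   [R2 at ε]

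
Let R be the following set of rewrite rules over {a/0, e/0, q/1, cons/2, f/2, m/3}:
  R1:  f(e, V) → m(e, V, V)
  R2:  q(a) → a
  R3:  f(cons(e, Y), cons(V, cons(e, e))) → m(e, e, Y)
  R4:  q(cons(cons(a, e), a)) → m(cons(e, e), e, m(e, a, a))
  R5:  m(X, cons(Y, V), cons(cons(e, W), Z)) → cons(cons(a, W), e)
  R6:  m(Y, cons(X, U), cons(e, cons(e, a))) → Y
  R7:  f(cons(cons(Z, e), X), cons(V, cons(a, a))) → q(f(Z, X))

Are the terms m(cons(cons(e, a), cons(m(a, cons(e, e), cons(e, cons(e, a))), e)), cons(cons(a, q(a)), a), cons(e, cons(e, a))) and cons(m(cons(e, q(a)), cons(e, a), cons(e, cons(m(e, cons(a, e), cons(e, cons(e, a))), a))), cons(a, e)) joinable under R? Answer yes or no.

Reduce t₁ = m(cons(cons(e, a), cons(m(a, cons(e, e), cons(e, cons(e, a))), e)), cons(cons(a, q(a)), a), cons(e, cons(e, a))):
1. m(cons(cons(e, a), cons(m(a, cons(e, e), cons(e, cons(e, a))), e)), cons(cons(a, q(a)), a), cons(e, cons(e, a)))  →  cons(cons(e, a), cons(m(a, cons(e, e), cons(e, cons(e, a))), e))   [R6 at ε]
2. cons(cons(e, a), cons(m(a, cons(e, e), cons(e, cons(e, a))), e))  →  cons(cons(e, a), cons(a, e))   [R6 at 2.1]

Reduce t₂ = cons(m(cons(e, q(a)), cons(e, a), cons(e, cons(m(e, cons(a, e), cons(e, cons(e, a))), a))), cons(a, e)):
1. cons(m(cons(e, q(a)), cons(e, a), cons(e, cons(m(e, cons(a, e), cons(e, cons(e, a))), a))), cons(a, e))  →  cons(m(cons(e, a), cons(e, a), cons(e, cons(m(e, cons(a, e), cons(e, cons(e, a))), a))), cons(a, e))   [R2 at 1.1.2]
2. cons(m(cons(e, a), cons(e, a), cons(e, cons(m(e, cons(a, e), cons(e, cons(e, a))), a))), cons(a, e))  →  cons(m(cons(e, a), cons(e, a), cons(e, cons(e, a))), cons(a, e))   [R6 at 1.3.2.1]
3. cons(m(cons(e, a), cons(e, a), cons(e, cons(e, a))), cons(a, e))  →  cons(cons(e, a), cons(a, e))   [R6 at 1]

yes — NF(t₁) = cons(cons(e, a), cons(a, e)), NF(t₂) = cons(cons(e, a), cons(a, e))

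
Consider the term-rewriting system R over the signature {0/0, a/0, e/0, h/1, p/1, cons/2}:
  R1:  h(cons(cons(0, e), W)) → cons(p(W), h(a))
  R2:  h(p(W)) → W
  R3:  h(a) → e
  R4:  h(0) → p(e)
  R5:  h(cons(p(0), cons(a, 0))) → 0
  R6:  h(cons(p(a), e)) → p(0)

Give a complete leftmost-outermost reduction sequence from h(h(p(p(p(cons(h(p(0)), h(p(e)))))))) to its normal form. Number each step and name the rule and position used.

1. h(h(p(p(p(cons(h(p(0)), h(p(e))))))))  →  h(p(p(cons(h(p(0)), h(p(e))))))   [R2 at 1]
2. h(p(p(cons(h(p(0)), h(p(e))))))  →  p(cons(h(p(0)), h(p(e))))   [R2 at ε]
3. p(cons(h(p(0)), h(p(e))))  →  p(cons(0, h(p(e))))   [R2 at 1.1]
4. p(cons(0, h(p(e))))  →  p(cons(0, e))   [R2 at 1.2]

p(cons(0, e))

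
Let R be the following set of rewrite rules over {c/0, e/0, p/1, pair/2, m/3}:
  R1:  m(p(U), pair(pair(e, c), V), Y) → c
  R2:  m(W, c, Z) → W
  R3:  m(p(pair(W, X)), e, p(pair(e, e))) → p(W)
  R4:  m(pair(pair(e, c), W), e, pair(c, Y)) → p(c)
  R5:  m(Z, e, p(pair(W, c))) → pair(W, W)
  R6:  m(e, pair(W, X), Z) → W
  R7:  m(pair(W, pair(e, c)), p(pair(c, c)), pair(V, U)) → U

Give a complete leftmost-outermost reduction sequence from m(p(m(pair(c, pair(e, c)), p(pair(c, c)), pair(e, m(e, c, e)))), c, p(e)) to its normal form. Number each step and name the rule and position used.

p(e)

1. m(p(m(pair(c, pair(e, c)), p(pair(c, c)), pair(e, m(e, c, e)))), c, p(e))  →  p(m(pair(c, pair(e, c)), p(pair(c, c)), pair(e, m(e, c, e))))   [R2 at ε]
2. p(m(pair(c, pair(e, c)), p(pair(c, c)), pair(e, m(e, c, e))))  →  p(m(e, c, e))   [R7 at 1]
3. p(m(e, c, e))  →  p(e)   [R2 at 1]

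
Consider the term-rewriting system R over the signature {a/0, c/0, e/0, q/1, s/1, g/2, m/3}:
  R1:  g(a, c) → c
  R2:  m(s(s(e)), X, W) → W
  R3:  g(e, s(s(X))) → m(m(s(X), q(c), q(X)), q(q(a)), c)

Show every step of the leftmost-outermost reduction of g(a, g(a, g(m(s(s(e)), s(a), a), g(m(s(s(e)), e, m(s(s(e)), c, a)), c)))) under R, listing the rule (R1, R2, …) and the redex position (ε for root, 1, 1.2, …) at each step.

c

1. g(a, g(a, g(m(s(s(e)), s(a), a), g(m(s(s(e)), e, m(s(s(e)), c, a)), c))))  →  g(a, g(a, g(a, g(m(s(s(e)), e, m(s(s(e)), c, a)), c))))   [R2 at 2.2.1]
2. g(a, g(a, g(a, g(m(s(s(e)), e, m(s(s(e)), c, a)), c))))  →  g(a, g(a, g(a, g(m(s(s(e)), c, a), c))))   [R2 at 2.2.2.1]
3. g(a, g(a, g(a, g(m(s(s(e)), c, a), c))))  →  g(a, g(a, g(a, g(a, c))))   [R2 at 2.2.2.1]
4. g(a, g(a, g(a, g(a, c))))  →  g(a, g(a, g(a, c)))   [R1 at 2.2.2]
5. g(a, g(a, g(a, c)))  →  g(a, g(a, c))   [R1 at 2.2]
6. g(a, g(a, c))  →  g(a, c)   [R1 at 2]
7. g(a, c)  →  c   [R1 at ε]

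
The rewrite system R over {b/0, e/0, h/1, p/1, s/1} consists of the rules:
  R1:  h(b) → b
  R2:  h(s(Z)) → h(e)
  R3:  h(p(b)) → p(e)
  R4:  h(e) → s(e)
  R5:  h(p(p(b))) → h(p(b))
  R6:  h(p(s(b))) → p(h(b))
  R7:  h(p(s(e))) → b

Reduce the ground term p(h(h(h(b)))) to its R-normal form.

p(b)

1. p(h(h(h(b))))  →  p(h(h(b)))   [R1 at 1.1.1]
2. p(h(h(b)))  →  p(h(b))   [R1 at 1.1]
3. p(h(b))  →  p(b)   [R1 at 1]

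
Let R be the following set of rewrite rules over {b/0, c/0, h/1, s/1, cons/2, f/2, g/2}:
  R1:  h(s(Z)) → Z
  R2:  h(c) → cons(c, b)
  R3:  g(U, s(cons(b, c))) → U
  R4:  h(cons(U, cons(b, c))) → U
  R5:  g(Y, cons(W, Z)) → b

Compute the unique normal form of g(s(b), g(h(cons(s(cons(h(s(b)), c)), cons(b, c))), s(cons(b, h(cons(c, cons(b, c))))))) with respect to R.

s(b)

1. g(s(b), g(h(cons(s(cons(h(s(b)), c)), cons(b, c))), s(cons(b, h(cons(c, cons(b, c)))))))  →  g(s(b), g(s(cons(h(s(b)), c)), s(cons(b, h(cons(c, cons(b, c)))))))   [R4 at 2.1]
2. g(s(b), g(s(cons(h(s(b)), c)), s(cons(b, h(cons(c, cons(b, c)))))))  →  g(s(b), g(s(cons(b, c)), s(cons(b, h(cons(c, cons(b, c)))))))   [R1 at 2.1.1.1]
3. g(s(b), g(s(cons(b, c)), s(cons(b, h(cons(c, cons(b, c)))))))  →  g(s(b), g(s(cons(b, c)), s(cons(b, c))))   [R4 at 2.2.1.2]
4. g(s(b), g(s(cons(b, c)), s(cons(b, c))))  →  g(s(b), s(cons(b, c)))   [R3 at 2]
5. g(s(b), s(cons(b, c)))  →  s(b)   [R3 at ε]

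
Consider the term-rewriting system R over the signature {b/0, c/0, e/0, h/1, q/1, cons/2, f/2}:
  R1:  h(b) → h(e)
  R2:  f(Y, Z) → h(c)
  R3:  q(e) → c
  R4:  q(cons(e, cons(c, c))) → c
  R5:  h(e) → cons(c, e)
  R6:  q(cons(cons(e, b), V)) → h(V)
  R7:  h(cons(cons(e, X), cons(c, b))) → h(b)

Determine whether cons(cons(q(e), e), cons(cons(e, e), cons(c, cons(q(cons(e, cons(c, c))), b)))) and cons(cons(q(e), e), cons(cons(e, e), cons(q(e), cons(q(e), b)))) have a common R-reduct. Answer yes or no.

Reduce t₁ = cons(cons(q(e), e), cons(cons(e, e), cons(c, cons(q(cons(e, cons(c, c))), b)))):
1. cons(cons(q(e), e), cons(cons(e, e), cons(c, cons(q(cons(e, cons(c, c))), b))))  →  cons(cons(c, e), cons(cons(e, e), cons(c, cons(q(cons(e, cons(c, c))), b))))   [R3 at 1.1]
2. cons(cons(c, e), cons(cons(e, e), cons(c, cons(q(cons(e, cons(c, c))), b))))  →  cons(cons(c, e), cons(cons(e, e), cons(c, cons(c, b))))   [R4 at 2.2.2.1]

Reduce t₂ = cons(cons(q(e), e), cons(cons(e, e), cons(q(e), cons(q(e), b)))):
1. cons(cons(q(e), e), cons(cons(e, e), cons(q(e), cons(q(e), b))))  →  cons(cons(c, e), cons(cons(e, e), cons(q(e), cons(q(e), b))))   [R3 at 1.1]
2. cons(cons(c, e), cons(cons(e, e), cons(q(e), cons(q(e), b))))  →  cons(cons(c, e), cons(cons(e, e), cons(c, cons(q(e), b))))   [R3 at 2.2.1]
3. cons(cons(c, e), cons(cons(e, e), cons(c, cons(q(e), b))))  →  cons(cons(c, e), cons(cons(e, e), cons(c, cons(c, b))))   [R3 at 2.2.2.1]

yes — NF(t₁) = cons(cons(c, e), cons(cons(e, e), cons(c, cons(c, b)))), NF(t₂) = cons(cons(c, e), cons(cons(e, e), cons(c, cons(c, b))))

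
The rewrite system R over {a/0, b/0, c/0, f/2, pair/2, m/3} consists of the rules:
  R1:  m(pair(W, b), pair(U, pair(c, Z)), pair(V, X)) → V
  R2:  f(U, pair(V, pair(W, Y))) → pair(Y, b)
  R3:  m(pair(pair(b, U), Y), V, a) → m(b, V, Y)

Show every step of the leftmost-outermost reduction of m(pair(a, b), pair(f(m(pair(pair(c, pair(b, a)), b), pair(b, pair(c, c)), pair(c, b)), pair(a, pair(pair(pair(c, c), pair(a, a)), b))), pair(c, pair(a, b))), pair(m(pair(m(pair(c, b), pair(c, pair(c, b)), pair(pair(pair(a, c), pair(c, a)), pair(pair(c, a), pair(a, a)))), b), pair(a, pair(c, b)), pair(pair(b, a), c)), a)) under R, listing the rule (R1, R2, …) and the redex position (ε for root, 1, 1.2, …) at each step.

1. m(pair(a, b), pair(f(m(pair(pair(c, pair(b, a)), b), pair(b, pair(c, c)), pair(c, b)), pair(a, pair(pair(pair(c, c), pair(a, a)), b))), pair(c, pair(a, b))), pair(m(pair(m(pair(c, b), pair(c, pair(c, b)), pair(pair(pair(a, c), pair(c, a)), pair(pair(c, a), pair(a, a)))), b), pair(a, pair(c, b)), pair(pair(b, a), c)), a))  →  m(pair(m(pair(c, b), pair(c, pair(c, b)), pair(pair(pair(a, c), pair(c, a)), pair(pair(c, a), pair(a, a)))), b), pair(a, pair(c, b)), pair(pair(b, a), c))   [R1 at ε]
2. m(pair(m(pair(c, b), pair(c, pair(c, b)), pair(pair(pair(a, c), pair(c, a)), pair(pair(c, a), pair(a, a)))), b), pair(a, pair(c, b)), pair(pair(b, a), c))  →  pair(b, a)   [R1 at ε]

pair(b, a)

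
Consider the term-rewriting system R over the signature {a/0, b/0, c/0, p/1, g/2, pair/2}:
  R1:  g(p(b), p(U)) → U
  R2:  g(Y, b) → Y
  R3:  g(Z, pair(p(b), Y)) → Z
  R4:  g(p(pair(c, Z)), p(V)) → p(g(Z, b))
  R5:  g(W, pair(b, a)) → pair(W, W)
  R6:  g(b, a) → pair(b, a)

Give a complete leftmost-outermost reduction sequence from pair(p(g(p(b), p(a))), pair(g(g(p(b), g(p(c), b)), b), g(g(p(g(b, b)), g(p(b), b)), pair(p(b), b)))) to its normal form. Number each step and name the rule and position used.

1. pair(p(g(p(b), p(a))), pair(g(g(p(b), g(p(c), b)), b), g(g(p(g(b, b)), g(p(b), b)), pair(p(b), b))))  →  pair(p(a), pair(g(g(p(b), g(p(c), b)), b), g(g(p(g(b, b)), g(p(b), b)), pair(p(b), b))))   [R1 at 1.1]
2. pair(p(a), pair(g(g(p(b), g(p(c), b)), b), g(g(p(g(b, b)), g(p(b), b)), pair(p(b), b))))  →  pair(p(a), pair(g(p(b), g(p(c), b)), g(g(p(g(b, b)), g(p(b), b)), pair(p(b), b))))   [R2 at 2.1]
3. pair(p(a), pair(g(p(b), g(p(c), b)), g(g(p(g(b, b)), g(p(b), b)), pair(p(b), b))))  →  pair(p(a), pair(g(p(b), p(c)), g(g(p(g(b, b)), g(p(b), b)), pair(p(b), b))))   [R2 at 2.1.2]
4. pair(p(a), pair(g(p(b), p(c)), g(g(p(g(b, b)), g(p(b), b)), pair(p(b), b))))  →  pair(p(a), pair(c, g(g(p(g(b, b)), g(p(b), b)), pair(p(b), b))))   [R1 at 2.1]
5. pair(p(a), pair(c, g(g(p(g(b, b)), g(p(b), b)), pair(p(b), b))))  →  pair(p(a), pair(c, g(p(g(b, b)), g(p(b), b))))   [R3 at 2.2]
6. pair(p(a), pair(c, g(p(g(b, b)), g(p(b), b))))  →  pair(p(a), pair(c, g(p(b), g(p(b), b))))   [R2 at 2.2.1.1]
7. pair(p(a), pair(c, g(p(b), g(p(b), b))))  →  pair(p(a), pair(c, g(p(b), p(b))))   [R2 at 2.2.2]
8. pair(p(a), pair(c, g(p(b), p(b))))  →  pair(p(a), pair(c, b))   [R1 at 2.2]

pair(p(a), pair(c, b))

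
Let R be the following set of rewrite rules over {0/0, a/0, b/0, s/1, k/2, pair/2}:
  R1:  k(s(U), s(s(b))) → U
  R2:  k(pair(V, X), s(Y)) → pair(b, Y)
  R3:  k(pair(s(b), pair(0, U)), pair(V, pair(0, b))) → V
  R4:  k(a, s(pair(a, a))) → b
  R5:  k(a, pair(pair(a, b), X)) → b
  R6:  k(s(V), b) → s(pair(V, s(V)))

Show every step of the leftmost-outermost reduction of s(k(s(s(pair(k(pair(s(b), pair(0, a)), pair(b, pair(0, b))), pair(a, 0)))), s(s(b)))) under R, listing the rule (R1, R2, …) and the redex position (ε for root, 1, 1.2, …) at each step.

s(s(pair(b, pair(a, 0))))

1. s(k(s(s(pair(k(pair(s(b), pair(0, a)), pair(b, pair(0, b))), pair(a, 0)))), s(s(b))))  →  s(s(pair(k(pair(s(b), pair(0, a)), pair(b, pair(0, b))), pair(a, 0))))   [R1 at 1]
2. s(s(pair(k(pair(s(b), pair(0, a)), pair(b, pair(0, b))), pair(a, 0))))  →  s(s(pair(b, pair(a, 0))))   [R3 at 1.1.1]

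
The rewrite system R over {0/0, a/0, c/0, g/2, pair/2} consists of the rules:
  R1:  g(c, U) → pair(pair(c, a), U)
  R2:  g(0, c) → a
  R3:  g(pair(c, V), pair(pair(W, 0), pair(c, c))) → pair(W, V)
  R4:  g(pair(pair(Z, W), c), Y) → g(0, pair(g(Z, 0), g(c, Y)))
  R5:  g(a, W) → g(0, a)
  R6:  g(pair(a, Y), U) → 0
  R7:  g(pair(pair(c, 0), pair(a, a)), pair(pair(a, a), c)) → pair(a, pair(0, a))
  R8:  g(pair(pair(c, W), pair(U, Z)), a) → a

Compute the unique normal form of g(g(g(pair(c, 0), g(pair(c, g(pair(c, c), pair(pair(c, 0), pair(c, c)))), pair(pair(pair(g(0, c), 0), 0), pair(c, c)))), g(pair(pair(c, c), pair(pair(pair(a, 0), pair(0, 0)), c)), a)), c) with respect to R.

1. g(g(g(pair(c, 0), g(pair(c, g(pair(c, c), pair(pair(c, 0), pair(c, c)))), pair(pair(pair(g(0, c), 0), 0), pair(c, c)))), g(pair(pair(c, c), pair(pair(pair(a, 0), pair(0, 0)), c)), a)), c)  →  g(g(g(pair(c, 0), pair(pair(g(0, c), 0), g(pair(c, c), pair(pair(c, 0), pair(c, c))))), g(pair(pair(c, c), pair(pair(pair(a, 0), pair(0, 0)), c)), a)), c)   [R3 at 1.1.2]
2. g(g(g(pair(c, 0), pair(pair(g(0, c), 0), g(pair(c, c), pair(pair(c, 0), pair(c, c))))), g(pair(pair(c, c), pair(pair(pair(a, 0), pair(0, 0)), c)), a)), c)  →  g(g(g(pair(c, 0), pair(pair(a, 0), g(pair(c, c), pair(pair(c, 0), pair(c, c))))), g(pair(pair(c, c), pair(pair(pair(a, 0), pair(0, 0)), c)), a)), c)   [R2 at 1.1.2.1.1]
3. g(g(g(pair(c, 0), pair(pair(a, 0), g(pair(c, c), pair(pair(c, 0), pair(c, c))))), g(pair(pair(c, c), pair(pair(pair(a, 0), pair(0, 0)), c)), a)), c)  →  g(g(g(pair(c, 0), pair(pair(a, 0), pair(c, c))), g(pair(pair(c, c), pair(pair(pair(a, 0), pair(0, 0)), c)), a)), c)   [R3 at 1.1.2.2]
4. g(g(g(pair(c, 0), pair(pair(a, 0), pair(c, c))), g(pair(pair(c, c), pair(pair(pair(a, 0), pair(0, 0)), c)), a)), c)  →  g(g(pair(a, 0), g(pair(pair(c, c), pair(pair(pair(a, 0), pair(0, 0)), c)), a)), c)   [R3 at 1.1]
5. g(g(pair(a, 0), g(pair(pair(c, c), pair(pair(pair(a, 0), pair(0, 0)), c)), a)), c)  →  g(0, c)   [R6 at 1]
6. g(0, c)  →  a   [R2 at ε]

a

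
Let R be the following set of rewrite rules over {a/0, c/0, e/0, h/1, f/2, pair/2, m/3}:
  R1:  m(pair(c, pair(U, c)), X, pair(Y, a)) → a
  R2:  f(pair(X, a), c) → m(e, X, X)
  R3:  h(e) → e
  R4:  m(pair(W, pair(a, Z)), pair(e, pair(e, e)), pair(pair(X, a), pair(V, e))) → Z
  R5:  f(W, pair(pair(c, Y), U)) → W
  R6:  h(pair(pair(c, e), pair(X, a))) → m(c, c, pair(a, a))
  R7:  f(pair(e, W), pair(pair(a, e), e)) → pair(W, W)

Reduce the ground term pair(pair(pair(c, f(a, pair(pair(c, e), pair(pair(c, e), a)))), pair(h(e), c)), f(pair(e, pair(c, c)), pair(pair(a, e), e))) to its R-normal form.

pair(pair(pair(c, a), pair(e, c)), pair(pair(c, c), pair(c, c)))

1. pair(pair(pair(c, f(a, pair(pair(c, e), pair(pair(c, e), a)))), pair(h(e), c)), f(pair(e, pair(c, c)), pair(pair(a, e), e)))  →  pair(pair(pair(c, a), pair(h(e), c)), f(pair(e, pair(c, c)), pair(pair(a, e), e)))   [R5 at 1.1.2]
2. pair(pair(pair(c, a), pair(h(e), c)), f(pair(e, pair(c, c)), pair(pair(a, e), e)))  →  pair(pair(pair(c, a), pair(e, c)), f(pair(e, pair(c, c)), pair(pair(a, e), e)))   [R3 at 1.2.1]
3. pair(pair(pair(c, a), pair(e, c)), f(pair(e, pair(c, c)), pair(pair(a, e), e)))  →  pair(pair(pair(c, a), pair(e, c)), pair(pair(c, c), pair(c, c)))   [R7 at 2]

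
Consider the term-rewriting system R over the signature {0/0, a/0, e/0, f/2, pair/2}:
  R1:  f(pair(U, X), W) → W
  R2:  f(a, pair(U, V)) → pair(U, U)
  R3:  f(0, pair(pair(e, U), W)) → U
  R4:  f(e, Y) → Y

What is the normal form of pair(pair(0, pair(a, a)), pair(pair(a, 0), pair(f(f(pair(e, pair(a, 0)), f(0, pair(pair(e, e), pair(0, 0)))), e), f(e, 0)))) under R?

pair(pair(0, pair(a, a)), pair(pair(a, 0), pair(e, 0)))

1. pair(pair(0, pair(a, a)), pair(pair(a, 0), pair(f(f(pair(e, pair(a, 0)), f(0, pair(pair(e, e), pair(0, 0)))), e), f(e, 0))))  →  pair(pair(0, pair(a, a)), pair(pair(a, 0), pair(f(f(0, pair(pair(e, e), pair(0, 0))), e), f(e, 0))))   [R1 at 2.2.1.1]
2. pair(pair(0, pair(a, a)), pair(pair(a, 0), pair(f(f(0, pair(pair(e, e), pair(0, 0))), e), f(e, 0))))  →  pair(pair(0, pair(a, a)), pair(pair(a, 0), pair(f(e, e), f(e, 0))))   [R3 at 2.2.1.1]
3. pair(pair(0, pair(a, a)), pair(pair(a, 0), pair(f(e, e), f(e, 0))))  →  pair(pair(0, pair(a, a)), pair(pair(a, 0), pair(e, f(e, 0))))   [R4 at 2.2.1]
4. pair(pair(0, pair(a, a)), pair(pair(a, 0), pair(e, f(e, 0))))  →  pair(pair(0, pair(a, a)), pair(pair(a, 0), pair(e, 0)))   [R4 at 2.2.2]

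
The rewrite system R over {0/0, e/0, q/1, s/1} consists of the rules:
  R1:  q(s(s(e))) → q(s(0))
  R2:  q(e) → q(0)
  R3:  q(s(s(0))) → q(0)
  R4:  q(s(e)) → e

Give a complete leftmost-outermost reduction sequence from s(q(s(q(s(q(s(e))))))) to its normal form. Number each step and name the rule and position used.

1. s(q(s(q(s(q(s(e)))))))  →  s(q(s(q(s(e)))))   [R4 at 1.1.1.1.1]
2. s(q(s(q(s(e)))))  →  s(q(s(e)))   [R4 at 1.1.1]
3. s(q(s(e)))  →  s(e)   [R4 at 1]

s(e)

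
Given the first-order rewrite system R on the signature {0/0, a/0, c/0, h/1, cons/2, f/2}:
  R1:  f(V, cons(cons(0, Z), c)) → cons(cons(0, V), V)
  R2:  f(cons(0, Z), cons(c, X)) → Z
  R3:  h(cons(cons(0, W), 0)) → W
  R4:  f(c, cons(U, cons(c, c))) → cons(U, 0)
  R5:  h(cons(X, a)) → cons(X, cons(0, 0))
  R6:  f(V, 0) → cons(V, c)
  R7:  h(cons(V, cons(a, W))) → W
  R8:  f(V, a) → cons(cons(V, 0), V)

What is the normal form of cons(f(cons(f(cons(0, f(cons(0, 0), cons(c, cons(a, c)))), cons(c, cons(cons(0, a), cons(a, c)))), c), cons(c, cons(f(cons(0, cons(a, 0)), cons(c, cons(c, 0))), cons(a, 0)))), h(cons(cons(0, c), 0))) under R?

cons(c, c)

1. cons(f(cons(f(cons(0, f(cons(0, 0), cons(c, cons(a, c)))), cons(c, cons(cons(0, a), cons(a, c)))), c), cons(c, cons(f(cons(0, cons(a, 0)), cons(c, cons(c, 0))), cons(a, 0)))), h(cons(cons(0, c), 0)))  →  cons(f(cons(f(cons(0, 0), cons(c, cons(a, c))), c), cons(c, cons(f(cons(0, cons(a, 0)), cons(c, cons(c, 0))), cons(a, 0)))), h(cons(cons(0, c), 0)))   [R2 at 1.1.1]
2. cons(f(cons(f(cons(0, 0), cons(c, cons(a, c))), c), cons(c, cons(f(cons(0, cons(a, 0)), cons(c, cons(c, 0))), cons(a, 0)))), h(cons(cons(0, c), 0)))  →  cons(f(cons(0, c), cons(c, cons(f(cons(0, cons(a, 0)), cons(c, cons(c, 0))), cons(a, 0)))), h(cons(cons(0, c), 0)))   [R2 at 1.1.1]
3. cons(f(cons(0, c), cons(c, cons(f(cons(0, cons(a, 0)), cons(c, cons(c, 0))), cons(a, 0)))), h(cons(cons(0, c), 0)))  →  cons(c, h(cons(cons(0, c), 0)))   [R2 at 1]
4. cons(c, h(cons(cons(0, c), 0)))  →  cons(c, c)   [R3 at 2]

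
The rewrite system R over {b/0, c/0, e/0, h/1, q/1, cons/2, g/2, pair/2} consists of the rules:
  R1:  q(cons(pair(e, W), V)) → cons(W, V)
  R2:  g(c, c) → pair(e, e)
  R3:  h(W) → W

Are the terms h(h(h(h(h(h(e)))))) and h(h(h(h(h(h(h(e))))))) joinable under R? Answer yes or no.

yes — NF(t₁) = e, NF(t₂) = e

Reduce t₁ = h(h(h(h(h(h(e)))))):
1. h(h(h(h(h(h(e))))))  →  h(h(h(h(h(e)))))   [R3 at ε]
2. h(h(h(h(h(e)))))  →  h(h(h(h(e))))   [R3 at ε]
3. h(h(h(h(e))))  →  h(h(h(e)))   [R3 at ε]
4. h(h(h(e)))  →  h(h(e))   [R3 at ε]
5. h(h(e))  →  h(e)   [R3 at ε]
6. h(e)  →  e   [R3 at ε]

Reduce t₂ = h(h(h(h(h(h(h(e))))))):
1. h(h(h(h(h(h(h(e)))))))  →  h(h(h(h(h(h(e))))))   [R3 at ε]
2. h(h(h(h(h(h(e))))))  →  h(h(h(h(h(e)))))   [R3 at ε]
3. h(h(h(h(h(e)))))  →  h(h(h(h(e))))   [R3 at ε]
4. h(h(h(h(e))))  →  h(h(h(e)))   [R3 at ε]
5. h(h(h(e)))  →  h(h(e))   [R3 at ε]
6. h(h(e))  →  h(e)   [R3 at ε]
7. h(e)  →  e   [R3 at ε]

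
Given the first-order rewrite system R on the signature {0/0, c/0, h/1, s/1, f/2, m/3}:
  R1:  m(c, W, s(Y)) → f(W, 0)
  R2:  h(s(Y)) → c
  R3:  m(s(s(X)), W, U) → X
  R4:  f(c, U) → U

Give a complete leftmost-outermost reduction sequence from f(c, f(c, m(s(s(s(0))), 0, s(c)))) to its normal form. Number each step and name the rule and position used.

1. f(c, f(c, m(s(s(s(0))), 0, s(c))))  →  f(c, m(s(s(s(0))), 0, s(c)))   [R4 at ε]
2. f(c, m(s(s(s(0))), 0, s(c)))  →  m(s(s(s(0))), 0, s(c))   [R4 at ε]
3. m(s(s(s(0))), 0, s(c))  →  s(0)   [R3 at ε]

s(0)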